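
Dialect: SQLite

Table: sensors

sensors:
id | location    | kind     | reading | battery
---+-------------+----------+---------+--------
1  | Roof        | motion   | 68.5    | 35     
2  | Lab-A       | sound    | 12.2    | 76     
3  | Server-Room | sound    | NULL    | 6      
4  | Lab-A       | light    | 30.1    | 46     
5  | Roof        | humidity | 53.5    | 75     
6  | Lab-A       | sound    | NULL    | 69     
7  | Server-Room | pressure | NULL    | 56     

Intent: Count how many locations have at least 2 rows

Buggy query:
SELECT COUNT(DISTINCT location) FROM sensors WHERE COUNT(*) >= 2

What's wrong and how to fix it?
Bug: COUNT(*) cannot appear in WHERE; the per-group count doesn't exist yet

Fix: Group first with HAVING COUNT(*) >= 2, then COUNT the resulting groups

Corrected query:
SELECT COUNT(*) FROM (SELECT location FROM sensors GROUP BY location HAVING COUNT(*) >= 2)

Result:
COUNT(*)
--------
3       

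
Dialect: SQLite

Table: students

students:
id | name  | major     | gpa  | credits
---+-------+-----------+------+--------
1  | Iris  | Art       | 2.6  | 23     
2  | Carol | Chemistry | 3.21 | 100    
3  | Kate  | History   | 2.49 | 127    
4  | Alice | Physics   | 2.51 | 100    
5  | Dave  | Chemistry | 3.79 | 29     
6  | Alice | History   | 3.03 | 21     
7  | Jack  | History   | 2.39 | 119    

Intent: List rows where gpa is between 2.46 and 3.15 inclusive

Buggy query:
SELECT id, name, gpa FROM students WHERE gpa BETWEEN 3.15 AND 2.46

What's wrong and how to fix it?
Bug: The bounds are reversed; BETWEEN a AND b requires a <= b to match anything

Fix: Swap the bounds so the smaller value comes first

Corrected query:
SELECT id, name, gpa FROM students WHERE gpa BETWEEN 2.46 AND 3.15

Result:
id | name  | gpa 
---+-------+-----
1  | Iris  | 2.6 
3  | Kate  | 2.49
4  | Alice | 2.51
6  | Alice | 3.03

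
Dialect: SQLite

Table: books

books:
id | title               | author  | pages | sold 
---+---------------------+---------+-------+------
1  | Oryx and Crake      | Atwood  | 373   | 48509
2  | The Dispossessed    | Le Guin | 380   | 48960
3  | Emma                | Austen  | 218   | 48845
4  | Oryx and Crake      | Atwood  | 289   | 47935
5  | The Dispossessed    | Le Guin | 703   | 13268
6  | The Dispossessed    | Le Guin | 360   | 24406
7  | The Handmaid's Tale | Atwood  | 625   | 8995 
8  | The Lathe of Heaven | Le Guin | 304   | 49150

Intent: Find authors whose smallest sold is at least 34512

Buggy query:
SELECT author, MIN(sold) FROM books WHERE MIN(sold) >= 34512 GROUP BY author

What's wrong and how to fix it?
Bug: Aggregates like MIN are computed per group after WHERE runs

Fix: Use HAVING for the per-group MIN condition

Corrected query:
SELECT author, MIN(sold) FROM books GROUP BY author HAVING MIN(sold) >= 34512

Result:
author | MIN(sold)
-------+----------
Austen | 48845    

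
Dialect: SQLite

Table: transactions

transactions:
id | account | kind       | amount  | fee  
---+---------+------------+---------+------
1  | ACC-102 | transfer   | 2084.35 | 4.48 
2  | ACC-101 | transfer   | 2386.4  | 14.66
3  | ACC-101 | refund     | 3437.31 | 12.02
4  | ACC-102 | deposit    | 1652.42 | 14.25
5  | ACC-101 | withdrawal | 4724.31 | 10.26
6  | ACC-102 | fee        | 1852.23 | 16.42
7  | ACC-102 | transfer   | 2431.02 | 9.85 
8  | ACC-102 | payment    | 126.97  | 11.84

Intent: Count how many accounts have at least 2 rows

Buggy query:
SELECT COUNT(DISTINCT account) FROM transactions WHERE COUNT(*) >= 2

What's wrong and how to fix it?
Bug: COUNT(*) cannot appear in WHERE; the per-group count doesn't exist yet

Fix: Group first with HAVING COUNT(*) >= 2, then COUNT the resulting groups

Corrected query:
SELECT COUNT(*) FROM (SELECT account FROM transactions GROUP BY account HAVING COUNT(*) >= 2)

Result:
COUNT(*)
--------
2       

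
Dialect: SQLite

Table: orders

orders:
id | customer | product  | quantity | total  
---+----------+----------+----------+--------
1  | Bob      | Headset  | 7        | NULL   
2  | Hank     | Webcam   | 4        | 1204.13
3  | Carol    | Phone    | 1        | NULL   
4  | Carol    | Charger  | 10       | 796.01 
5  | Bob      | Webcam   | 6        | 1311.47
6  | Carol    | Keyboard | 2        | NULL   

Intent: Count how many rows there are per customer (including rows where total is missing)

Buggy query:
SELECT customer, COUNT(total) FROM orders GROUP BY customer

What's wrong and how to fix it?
Bug: COUNT(total) skips NULLs, so groups with missing total are undercounted

Fix: Replace COUNT(total) with COUNT(*)

Corrected query:
SELECT customer, COUNT(*) FROM orders GROUP BY customer

Result:
customer | COUNT(*)
---------+---------
Bob      | 2       
Carol    | 3       
Hank     | 1       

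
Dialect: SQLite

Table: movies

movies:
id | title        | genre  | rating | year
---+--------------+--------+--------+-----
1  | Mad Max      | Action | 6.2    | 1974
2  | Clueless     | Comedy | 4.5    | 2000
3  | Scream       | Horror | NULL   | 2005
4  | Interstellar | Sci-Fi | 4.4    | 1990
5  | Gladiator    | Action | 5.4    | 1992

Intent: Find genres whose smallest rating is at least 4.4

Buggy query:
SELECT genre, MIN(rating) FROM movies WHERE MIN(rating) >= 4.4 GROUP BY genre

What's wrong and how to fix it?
Bug: MIN() in WHERE is a misuse of aggregate

Fix: Replace WHERE with HAVING after the GROUP BY

Corrected query:
SELECT genre, MIN(rating) FROM movies GROUP BY genre HAVING MIN(rating) >= 4.4

Result:
genre  | MIN(rating)
-------+------------
Action | 5.4        
Comedy | 4.5        
Sci-Fi | 4.4        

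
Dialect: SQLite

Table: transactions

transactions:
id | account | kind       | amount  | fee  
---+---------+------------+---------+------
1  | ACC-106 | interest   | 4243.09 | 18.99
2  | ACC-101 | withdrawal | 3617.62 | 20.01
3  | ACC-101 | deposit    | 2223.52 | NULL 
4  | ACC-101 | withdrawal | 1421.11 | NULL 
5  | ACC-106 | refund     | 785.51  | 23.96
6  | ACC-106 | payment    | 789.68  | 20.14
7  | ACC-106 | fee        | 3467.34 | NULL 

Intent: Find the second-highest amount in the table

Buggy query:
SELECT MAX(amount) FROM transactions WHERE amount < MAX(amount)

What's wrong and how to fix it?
Bug: MAX(amount) on the right of the comparison is an aggregate-in-WHERE error

Fix: Put the inner MAX in a scalar subquery

Corrected query:
SELECT MAX(amount) FROM transactions WHERE amount < (SELECT MAX(amount) FROM transactions)

Result:
MAX(amount)
-----------
3617.62    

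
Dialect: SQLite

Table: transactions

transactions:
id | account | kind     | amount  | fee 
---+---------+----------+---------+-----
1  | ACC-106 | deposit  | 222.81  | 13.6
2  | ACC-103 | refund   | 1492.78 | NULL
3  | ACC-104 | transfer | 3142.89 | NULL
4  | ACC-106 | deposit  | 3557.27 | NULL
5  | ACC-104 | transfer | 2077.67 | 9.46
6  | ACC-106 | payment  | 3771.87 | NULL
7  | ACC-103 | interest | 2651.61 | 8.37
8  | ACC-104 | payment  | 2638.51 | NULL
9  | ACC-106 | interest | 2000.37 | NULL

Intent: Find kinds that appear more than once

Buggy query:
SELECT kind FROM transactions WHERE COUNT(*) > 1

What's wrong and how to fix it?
Bug: WHERE can't reference COUNT(*); aggregates are computed after WHERE

Fix: Group first, then use HAVING for the count condition

Corrected query:
SELECT kind FROM transactions GROUP BY kind HAVING COUNT(*) > 1

Result:
kind    
--------
deposit 
interest
payment 
transfer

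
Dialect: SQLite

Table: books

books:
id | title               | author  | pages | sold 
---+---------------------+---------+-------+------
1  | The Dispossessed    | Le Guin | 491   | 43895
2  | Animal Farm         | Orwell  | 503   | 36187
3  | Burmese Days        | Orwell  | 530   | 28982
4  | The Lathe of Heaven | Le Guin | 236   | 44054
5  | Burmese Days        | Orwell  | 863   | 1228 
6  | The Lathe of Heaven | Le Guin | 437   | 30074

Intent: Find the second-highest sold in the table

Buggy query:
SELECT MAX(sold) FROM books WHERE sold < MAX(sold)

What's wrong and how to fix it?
Bug: The inner MAX is an aggregate inside WHERE, which is not allowed

Fix: Compute the overall MAX in a subquery, then take MAX of rows below it

Corrected query:
SELECT MAX(sold) FROM books WHERE sold < (SELECT MAX(sold) FROM books)

Result:
MAX(sold)
---------
43895    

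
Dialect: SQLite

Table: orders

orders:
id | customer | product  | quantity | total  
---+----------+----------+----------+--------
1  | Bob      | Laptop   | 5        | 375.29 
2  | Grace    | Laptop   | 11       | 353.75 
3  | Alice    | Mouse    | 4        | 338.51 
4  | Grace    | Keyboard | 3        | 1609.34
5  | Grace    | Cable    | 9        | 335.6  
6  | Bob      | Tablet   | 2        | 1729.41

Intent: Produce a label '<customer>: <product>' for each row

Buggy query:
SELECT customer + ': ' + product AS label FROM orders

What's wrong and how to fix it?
Bug: '+' is numeric addition; on text columns SQLite converts them to 0 instead of concatenating

Fix: Use the || operator for string concatenation

Corrected query:
SELECT customer || ': ' || product AS label FROM orders

Result:
label          
---------------
Bob: Laptop    
Grace: Laptop  
Alice: Mouse   
Grace: Keyboard
Grace: Cable   
Bob: Tablet    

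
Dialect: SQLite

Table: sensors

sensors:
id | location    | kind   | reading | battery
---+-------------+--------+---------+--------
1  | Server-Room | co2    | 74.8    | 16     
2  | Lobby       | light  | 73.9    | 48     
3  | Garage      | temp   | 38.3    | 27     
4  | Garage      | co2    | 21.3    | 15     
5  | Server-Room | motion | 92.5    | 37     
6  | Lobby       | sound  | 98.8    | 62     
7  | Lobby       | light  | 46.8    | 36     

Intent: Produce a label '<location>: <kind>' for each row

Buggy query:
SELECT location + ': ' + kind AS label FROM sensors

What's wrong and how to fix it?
Bug: SQLite uses || for string concatenation; + coerces text to numbers (yielding 0)

Fix: Replace + with || to concatenate text

Corrected query:
SELECT location || ': ' || kind AS label FROM sensors

Result:
label              
-------------------
Server-Room: co2   
Lobby: light       
Garage: temp       
Garage: co2        
Server-Room: motion
Lobby: sound       
Lobby: light       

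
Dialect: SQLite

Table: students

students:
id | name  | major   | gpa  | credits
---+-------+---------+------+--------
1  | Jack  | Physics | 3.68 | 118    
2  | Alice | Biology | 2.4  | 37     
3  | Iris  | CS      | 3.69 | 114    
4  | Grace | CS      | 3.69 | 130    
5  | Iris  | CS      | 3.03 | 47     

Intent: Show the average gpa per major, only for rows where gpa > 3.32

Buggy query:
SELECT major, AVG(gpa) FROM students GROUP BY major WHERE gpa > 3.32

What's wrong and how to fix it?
Bug: WHERE cannot follow GROUP BY

Fix: Place WHERE between FROM and GROUP BY

Corrected query:
SELECT major, AVG(gpa) FROM students WHERE gpa > 3.32 GROUP BY major

Result:
major   | AVG(gpa)
--------+---------
CS      | 3.69    
Physics | 3.68    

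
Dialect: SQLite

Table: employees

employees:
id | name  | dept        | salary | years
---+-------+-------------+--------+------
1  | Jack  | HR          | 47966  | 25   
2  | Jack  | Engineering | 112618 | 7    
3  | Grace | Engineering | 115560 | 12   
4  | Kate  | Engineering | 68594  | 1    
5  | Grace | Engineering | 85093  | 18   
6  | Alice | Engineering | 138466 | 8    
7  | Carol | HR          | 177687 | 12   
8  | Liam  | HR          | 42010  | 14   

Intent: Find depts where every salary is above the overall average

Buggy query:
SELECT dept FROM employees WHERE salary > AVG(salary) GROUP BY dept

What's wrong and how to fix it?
Bug: WHERE evaluates per row before aggregation, so AVG() is unavailable

Fix: Compute the overall average in a scalar subquery and compare each group's MIN against it in HAVING

Corrected query:
SELECT dept FROM employees GROUP BY dept HAVING MIN(salary) > (SELECT AVG(salary) FROM employees)

Result:
(no rows)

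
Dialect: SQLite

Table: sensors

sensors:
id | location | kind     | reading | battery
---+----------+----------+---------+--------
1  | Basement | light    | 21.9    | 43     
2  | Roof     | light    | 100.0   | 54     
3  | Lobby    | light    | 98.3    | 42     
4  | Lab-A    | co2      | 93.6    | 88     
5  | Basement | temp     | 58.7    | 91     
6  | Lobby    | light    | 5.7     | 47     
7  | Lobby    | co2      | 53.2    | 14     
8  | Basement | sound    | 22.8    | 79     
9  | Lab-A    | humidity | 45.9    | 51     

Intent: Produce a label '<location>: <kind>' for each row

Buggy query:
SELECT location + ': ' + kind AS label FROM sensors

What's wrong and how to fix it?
Bug: SQLite uses || for string concatenation; + coerces text to numbers (yielding 0)

Fix: Use the || operator for string concatenation

Corrected query:
SELECT location || ': ' || kind AS label FROM sensors

Result:
label          
---------------
Basement: light
Roof: light    
Lobby: light   
Lab-A: co2     
Basement: temp 
Lobby: light   
Lobby: co2     
Basement: sound
Lab-A: humidity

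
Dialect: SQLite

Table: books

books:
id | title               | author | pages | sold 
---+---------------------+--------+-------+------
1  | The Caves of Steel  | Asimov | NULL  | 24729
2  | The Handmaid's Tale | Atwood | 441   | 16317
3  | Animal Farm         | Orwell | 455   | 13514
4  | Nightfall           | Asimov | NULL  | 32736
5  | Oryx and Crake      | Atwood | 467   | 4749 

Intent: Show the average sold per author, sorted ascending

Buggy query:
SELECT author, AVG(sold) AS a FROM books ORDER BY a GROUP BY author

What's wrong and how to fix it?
Bug: GROUP BY must precede ORDER BY

Fix: Reorder: SELECT … FROM … GROUP BY … ORDER BY …

Corrected query:
SELECT author, AVG(sold) AS a FROM books GROUP BY author ORDER BY a

Result:
author | a      
-------+--------
Atwood | 10533  
Orwell | 13514  
Asimov | 28732.5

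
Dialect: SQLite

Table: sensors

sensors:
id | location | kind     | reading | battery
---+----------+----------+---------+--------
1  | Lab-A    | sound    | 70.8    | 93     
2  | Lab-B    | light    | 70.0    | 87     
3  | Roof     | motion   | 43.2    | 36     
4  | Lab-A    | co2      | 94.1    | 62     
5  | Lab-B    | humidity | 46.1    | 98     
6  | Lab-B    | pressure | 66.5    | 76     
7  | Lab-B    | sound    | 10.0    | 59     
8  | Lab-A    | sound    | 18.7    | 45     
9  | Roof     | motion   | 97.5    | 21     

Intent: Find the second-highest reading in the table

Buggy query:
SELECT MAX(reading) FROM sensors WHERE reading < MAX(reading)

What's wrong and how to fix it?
Bug: MAX(reading) on the right of the comparison is an aggregate-in-WHERE error

Fix: Compute the overall MAX in a subquery, then take MAX of rows below it

Corrected query:
SELECT MAX(reading) FROM sensors WHERE reading < (SELECT MAX(reading) FROM sensors)

Result:
MAX(reading)
------------
94.1        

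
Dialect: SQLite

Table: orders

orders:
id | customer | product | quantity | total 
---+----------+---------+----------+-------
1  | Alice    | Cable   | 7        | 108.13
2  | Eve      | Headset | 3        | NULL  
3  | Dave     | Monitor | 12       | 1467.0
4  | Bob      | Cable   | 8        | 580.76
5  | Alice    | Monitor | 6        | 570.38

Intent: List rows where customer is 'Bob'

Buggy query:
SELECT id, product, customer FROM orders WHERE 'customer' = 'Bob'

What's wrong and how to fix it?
Bug: Single quotes denote string literals in SQL; the column name is being compared as a constant string

Fix: Reference the column as customer without single quotes

Corrected query:
SELECT id, product, customer FROM orders WHERE customer = 'Bob'

Result:
id | product | customer
---+---------+---------
4  | Cable   | Bob     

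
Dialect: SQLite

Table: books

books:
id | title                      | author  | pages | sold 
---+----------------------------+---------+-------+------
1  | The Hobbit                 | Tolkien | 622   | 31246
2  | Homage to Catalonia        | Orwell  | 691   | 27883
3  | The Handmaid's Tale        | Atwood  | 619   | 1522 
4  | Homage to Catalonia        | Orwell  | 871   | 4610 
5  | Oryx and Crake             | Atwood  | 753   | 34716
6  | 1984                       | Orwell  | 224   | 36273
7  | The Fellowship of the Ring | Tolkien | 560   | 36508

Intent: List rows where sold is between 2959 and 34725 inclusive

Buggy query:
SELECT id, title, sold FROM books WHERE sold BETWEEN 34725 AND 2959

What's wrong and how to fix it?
Bug: The bounds are reversed; BETWEEN a AND b requires a <= b to match anything

Fix: Write BETWEEN 2959 AND 34725

Corrected query:
SELECT id, title, sold FROM books WHERE sold BETWEEN 2959 AND 34725

Result:
id | title               | sold 
---+---------------------+------
1  | The Hobbit          | 31246
2  | Homage to Catalonia | 27883
4  | Homage to Catalonia | 4610 
5  | Oryx and Crake      | 34716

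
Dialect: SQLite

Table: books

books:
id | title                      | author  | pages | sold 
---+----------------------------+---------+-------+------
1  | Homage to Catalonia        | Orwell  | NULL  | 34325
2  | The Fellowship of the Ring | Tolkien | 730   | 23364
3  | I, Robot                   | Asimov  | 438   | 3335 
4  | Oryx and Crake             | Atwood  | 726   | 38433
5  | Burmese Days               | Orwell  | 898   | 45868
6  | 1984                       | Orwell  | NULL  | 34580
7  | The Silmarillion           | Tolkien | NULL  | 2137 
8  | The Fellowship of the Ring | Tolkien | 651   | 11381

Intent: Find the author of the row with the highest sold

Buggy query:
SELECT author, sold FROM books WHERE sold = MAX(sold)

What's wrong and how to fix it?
Bug: MAX(sold) is an aggregate and cannot be used directly in WHERE

Fix: Wrap MAX in a scalar subquery so WHERE compares against a single value

Corrected query:
SELECT author, sold FROM books WHERE sold = (SELECT MAX(sold) FROM books)

Result:
author | sold 
-------+------
Orwell | 45868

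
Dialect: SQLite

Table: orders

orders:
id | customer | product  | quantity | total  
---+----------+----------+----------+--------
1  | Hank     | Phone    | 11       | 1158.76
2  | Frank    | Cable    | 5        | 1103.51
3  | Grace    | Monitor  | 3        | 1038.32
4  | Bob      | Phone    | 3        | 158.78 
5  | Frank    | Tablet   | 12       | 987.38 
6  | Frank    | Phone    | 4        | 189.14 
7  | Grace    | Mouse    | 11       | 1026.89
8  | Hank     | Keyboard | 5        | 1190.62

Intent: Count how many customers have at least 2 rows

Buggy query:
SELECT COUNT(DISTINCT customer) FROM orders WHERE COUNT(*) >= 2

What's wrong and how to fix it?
Bug: WHERE filters individual rows, not groups, so a group-level COUNT is invalid there

Fix: Use a subquery that GROUPs and filters with HAVING, then count its rows

Corrected query:
SELECT COUNT(*) FROM (SELECT customer FROM orders GROUP BY customer HAVING COUNT(*) >= 2)

Result:
COUNT(*)
--------
3       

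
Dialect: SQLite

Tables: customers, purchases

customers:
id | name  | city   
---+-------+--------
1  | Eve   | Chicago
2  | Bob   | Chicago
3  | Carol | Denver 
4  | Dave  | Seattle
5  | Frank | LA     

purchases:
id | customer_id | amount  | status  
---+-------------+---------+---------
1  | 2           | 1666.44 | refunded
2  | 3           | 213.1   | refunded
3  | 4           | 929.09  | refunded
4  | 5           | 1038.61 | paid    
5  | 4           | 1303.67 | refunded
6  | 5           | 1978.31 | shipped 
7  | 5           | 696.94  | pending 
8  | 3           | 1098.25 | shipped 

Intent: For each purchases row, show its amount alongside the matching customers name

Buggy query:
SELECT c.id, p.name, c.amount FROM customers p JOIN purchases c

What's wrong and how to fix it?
Bug: Missing join condition: each purchases row is matched to all customers rows instead of just its own

Fix: Add ON c.customer_id = p.id to the JOIN

Corrected query:
SELECT c.id, p.name, c.amount FROM customers p JOIN purchases c ON c.customer_id = p.id

Result:
id | name  | amount 
---+-------+--------
1  | Bob   | 1666.44
2  | Carol | 213.1  
3  | Dave  | 929.09 
4  | Frank | 1038.61
5  | Dave  | 1303.67
6  | Frank | 1978.31
7  | Frank | 696.94 
8  | Carol | 1098.25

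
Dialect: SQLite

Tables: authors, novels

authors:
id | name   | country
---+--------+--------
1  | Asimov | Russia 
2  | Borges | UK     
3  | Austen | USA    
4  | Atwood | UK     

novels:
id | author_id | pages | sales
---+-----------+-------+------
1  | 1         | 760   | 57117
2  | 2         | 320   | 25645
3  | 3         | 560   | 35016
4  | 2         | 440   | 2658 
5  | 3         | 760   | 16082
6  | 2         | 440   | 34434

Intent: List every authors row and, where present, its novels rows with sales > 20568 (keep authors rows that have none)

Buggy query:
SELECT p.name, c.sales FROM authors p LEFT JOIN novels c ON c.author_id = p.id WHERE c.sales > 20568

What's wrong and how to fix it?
Bug: Filtering c.sales in WHERE discards the NULL rows produced by LEFT JOIN, turning it into an inner join

Fix: Put 'c.sales > 20568' in the JOIN's ON clause instead of WHERE

Corrected query:
SELECT p.name, c.sales FROM authors p LEFT JOIN novels c ON c.author_id = p.id AND c.sales > 20568

Result:
name   | sales
-------+------
Asimov | 57117
Borges | 25645
Borges | 34434
Austen | 35016
Atwood | NULL 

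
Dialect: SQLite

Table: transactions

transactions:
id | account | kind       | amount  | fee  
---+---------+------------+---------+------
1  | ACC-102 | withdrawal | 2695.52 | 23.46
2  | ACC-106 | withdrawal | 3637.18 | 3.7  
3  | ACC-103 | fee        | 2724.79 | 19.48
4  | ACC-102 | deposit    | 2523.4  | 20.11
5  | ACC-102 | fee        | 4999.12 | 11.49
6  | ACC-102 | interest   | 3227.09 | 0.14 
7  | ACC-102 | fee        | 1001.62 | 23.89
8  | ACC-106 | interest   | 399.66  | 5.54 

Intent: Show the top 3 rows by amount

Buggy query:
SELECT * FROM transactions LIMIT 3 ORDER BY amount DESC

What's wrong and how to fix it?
Bug: LIMIT must come after ORDER BY

Fix: Swap the clauses: ORDER BY first, then LIMIT

Corrected query:
SELECT * FROM transactions ORDER BY amount DESC LIMIT 3

Result:
id | account | kind       | amount  | fee  
---+---------+------------+---------+------
5  | ACC-102 | fee        | 4999.12 | 11.49
2  | ACC-106 | withdrawal | 3637.18 | 3.7  
6  | ACC-102 | interest   | 3227.09 | 0.14 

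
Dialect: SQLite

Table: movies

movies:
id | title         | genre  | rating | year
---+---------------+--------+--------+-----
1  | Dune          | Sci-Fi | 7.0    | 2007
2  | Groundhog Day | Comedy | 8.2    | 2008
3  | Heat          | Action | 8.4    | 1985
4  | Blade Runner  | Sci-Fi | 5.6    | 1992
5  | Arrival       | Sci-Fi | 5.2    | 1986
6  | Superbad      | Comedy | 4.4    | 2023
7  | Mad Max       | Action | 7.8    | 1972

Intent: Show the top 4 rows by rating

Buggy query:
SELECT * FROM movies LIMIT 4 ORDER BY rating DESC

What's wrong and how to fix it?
Bug: LIMIT must come after ORDER BY

Fix: Swap the clauses: ORDER BY first, then LIMIT

Corrected query:
SELECT * FROM movies ORDER BY rating DESC LIMIT 4

Result:
id | title         | genre  | rating | year
---+---------------+--------+--------+-----
3  | Heat          | Action | 8.4    | 1985
2  | Groundhog Day | Comedy | 8.2    | 2008
7  | Mad Max       | Action | 7.8    | 1972
1  | Dune          | Sci-Fi | 7      | 2007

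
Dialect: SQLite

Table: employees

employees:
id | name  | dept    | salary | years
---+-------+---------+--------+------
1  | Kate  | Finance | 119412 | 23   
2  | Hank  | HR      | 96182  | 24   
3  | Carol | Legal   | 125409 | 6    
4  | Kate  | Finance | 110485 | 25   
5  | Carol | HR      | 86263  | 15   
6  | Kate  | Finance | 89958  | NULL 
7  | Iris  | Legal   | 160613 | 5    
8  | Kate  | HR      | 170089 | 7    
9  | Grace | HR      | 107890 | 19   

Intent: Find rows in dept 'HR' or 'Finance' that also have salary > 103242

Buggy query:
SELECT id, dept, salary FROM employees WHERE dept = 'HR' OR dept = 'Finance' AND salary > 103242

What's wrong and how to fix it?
Bug: AND binds tighter than OR, so this parses as dept = 'HR' OR (dept = 'Finance' AND salary > 103242)

Fix: Add parentheses around the OR so the AND applies to both alternatives

Corrected query:
SELECT id, dept, salary FROM employees WHERE (dept = 'HR' OR dept = 'Finance') AND salary > 103242

Result:
id | dept    | salary
---+---------+-------
1  | Finance | 119412
4  | Finance | 110485
8  | HR      | 170089
9  | HR      | 107890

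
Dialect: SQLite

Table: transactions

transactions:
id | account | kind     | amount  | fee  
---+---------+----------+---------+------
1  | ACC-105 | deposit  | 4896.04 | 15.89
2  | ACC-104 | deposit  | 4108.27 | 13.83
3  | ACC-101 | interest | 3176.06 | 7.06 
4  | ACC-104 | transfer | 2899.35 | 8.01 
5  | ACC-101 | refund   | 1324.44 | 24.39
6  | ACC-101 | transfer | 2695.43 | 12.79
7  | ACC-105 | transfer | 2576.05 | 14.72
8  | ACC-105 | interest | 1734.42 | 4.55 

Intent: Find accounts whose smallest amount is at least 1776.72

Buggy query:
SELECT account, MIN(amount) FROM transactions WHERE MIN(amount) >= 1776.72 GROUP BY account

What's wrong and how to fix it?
Bug: MIN() in WHERE is a misuse of aggregate

Fix: Use HAVING for the per-group MIN condition

Corrected query:
SELECT account, MIN(amount) FROM transactions GROUP BY account HAVING MIN(amount) >= 1776.72

Result:
account | MIN(amount)
--------+------------
ACC-104 | 2899.35    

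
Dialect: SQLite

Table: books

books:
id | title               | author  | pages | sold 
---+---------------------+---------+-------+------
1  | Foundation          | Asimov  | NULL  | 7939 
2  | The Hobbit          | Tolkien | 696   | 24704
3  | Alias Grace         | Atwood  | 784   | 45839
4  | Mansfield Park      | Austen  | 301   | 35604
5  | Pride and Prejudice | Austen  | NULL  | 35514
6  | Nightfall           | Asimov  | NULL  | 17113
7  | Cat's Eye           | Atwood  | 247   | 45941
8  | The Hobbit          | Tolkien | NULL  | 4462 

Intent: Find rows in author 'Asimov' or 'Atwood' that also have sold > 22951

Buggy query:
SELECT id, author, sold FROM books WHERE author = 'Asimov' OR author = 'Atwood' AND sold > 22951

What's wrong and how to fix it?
Bug: AND binds tighter than OR, so this parses as author = 'Asimov' OR (author = 'Atwood' AND sold > 22951)

Fix: Add parentheses around the OR so the AND applies to both alternatives

Corrected query:
SELECT id, author, sold FROM books WHERE (author = 'Asimov' OR author = 'Atwood') AND sold > 22951

Result:
id | author | sold 
---+--------+------
3  | Atwood | 45839
7  | Atwood | 45941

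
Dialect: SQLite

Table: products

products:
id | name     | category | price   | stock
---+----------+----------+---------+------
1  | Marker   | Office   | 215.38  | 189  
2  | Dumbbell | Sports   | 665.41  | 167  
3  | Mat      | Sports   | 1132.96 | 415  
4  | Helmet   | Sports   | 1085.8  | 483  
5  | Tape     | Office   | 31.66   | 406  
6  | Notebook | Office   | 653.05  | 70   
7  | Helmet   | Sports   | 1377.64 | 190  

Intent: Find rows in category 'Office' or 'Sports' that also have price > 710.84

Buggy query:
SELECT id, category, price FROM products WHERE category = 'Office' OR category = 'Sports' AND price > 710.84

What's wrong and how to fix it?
Bug: Without parentheses, AND is evaluated before OR, so the price filter only applies to the 'Sports' branch

Fix: Group the OR with parentheses (or use IN), then AND the threshold

Corrected query:
SELECT id, category, price FROM products WHERE (category = 'Office' OR category = 'Sports') AND price > 710.84

Result:
id | category | price  
---+----------+--------
3  | Sports   | 1132.96
4  | Sports   | 1085.8 
7  | Sports   | 1377.64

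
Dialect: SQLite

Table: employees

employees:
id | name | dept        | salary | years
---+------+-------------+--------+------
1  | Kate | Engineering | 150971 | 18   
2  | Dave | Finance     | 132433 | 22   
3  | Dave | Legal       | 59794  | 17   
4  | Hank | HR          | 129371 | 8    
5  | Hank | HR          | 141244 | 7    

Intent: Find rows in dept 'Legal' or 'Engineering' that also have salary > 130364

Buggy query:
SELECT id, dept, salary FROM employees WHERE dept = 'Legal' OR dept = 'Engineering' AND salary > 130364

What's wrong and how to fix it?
Bug: AND binds tighter than OR, so this parses as dept = 'Legal' OR (dept = 'Engineering' AND salary > 130364)

Fix: Add parentheses around the OR so the AND applies to both alternatives

Corrected query:
SELECT id, dept, salary FROM employees WHERE (dept = 'Legal' OR dept = 'Engineering') AND salary > 130364

Result:
id | dept        | salary
---+-------------+-------
1  | Engineering | 150971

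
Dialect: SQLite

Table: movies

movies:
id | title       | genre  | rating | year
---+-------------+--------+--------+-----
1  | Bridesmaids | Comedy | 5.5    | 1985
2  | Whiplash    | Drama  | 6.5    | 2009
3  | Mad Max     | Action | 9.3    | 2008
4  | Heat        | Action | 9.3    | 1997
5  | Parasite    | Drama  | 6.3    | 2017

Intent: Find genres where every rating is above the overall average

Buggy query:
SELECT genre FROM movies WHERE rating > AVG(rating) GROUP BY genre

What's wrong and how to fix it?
Bug: WHERE evaluates per row before aggregation, so AVG() is unavailable

Fix: Use a subquery for AVG and a HAVING MIN(...) filter so the condition holds for every row in the group

Corrected query:
SELECT genre FROM movies GROUP BY genre HAVING MIN(rating) > (SELECT AVG(rating) FROM movies)

Result:
genre 
------
Action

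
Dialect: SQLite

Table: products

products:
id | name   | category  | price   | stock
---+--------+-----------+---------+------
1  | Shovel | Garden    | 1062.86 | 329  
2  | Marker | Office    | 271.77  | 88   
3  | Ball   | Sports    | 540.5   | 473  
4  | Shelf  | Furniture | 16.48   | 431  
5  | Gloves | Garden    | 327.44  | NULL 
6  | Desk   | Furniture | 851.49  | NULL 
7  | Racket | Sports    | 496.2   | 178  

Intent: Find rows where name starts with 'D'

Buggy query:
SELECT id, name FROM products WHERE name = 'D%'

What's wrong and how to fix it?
Bug: Wildcards only work with LIKE; '=' treats '%' as a literal character

Fix: Replace '=' with LIKE so 'D%' is treated as a pattern

Corrected query:
SELECT id, name FROM products WHERE name LIKE 'D%'

Result:
id | name
---+-----
6  | Desk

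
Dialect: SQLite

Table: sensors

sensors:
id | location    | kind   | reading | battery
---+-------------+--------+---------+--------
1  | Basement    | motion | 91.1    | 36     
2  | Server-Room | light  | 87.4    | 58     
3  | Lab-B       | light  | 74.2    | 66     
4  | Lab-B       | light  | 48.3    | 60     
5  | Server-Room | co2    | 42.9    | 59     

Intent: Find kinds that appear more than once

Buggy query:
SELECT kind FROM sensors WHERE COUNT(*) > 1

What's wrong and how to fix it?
Bug: COUNT(*) is an aggregate and cannot be used in WHERE

Fix: Group first, then use HAVING for the count condition

Corrected query:
SELECT kind FROM sensors GROUP BY kind HAVING COUNT(*) > 1

Result:
kind 
-----
light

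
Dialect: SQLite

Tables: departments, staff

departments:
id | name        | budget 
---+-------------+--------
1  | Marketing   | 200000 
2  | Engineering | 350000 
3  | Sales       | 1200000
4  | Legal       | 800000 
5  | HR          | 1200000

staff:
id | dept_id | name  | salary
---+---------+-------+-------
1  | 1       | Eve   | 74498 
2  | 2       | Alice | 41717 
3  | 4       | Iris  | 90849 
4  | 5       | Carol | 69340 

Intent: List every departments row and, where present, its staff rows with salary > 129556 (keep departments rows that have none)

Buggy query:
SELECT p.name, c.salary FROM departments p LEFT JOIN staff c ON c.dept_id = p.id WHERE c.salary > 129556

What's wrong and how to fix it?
Bug: Filtering c.salary in WHERE discards the NULL rows produced by LEFT JOIN, turning it into an inner join

Fix: Put 'c.salary > 129556' in the JOIN's ON clause instead of WHERE

Corrected query:
SELECT p.name, c.salary FROM departments p LEFT JOIN staff c ON c.dept_id = p.id AND c.salary > 129556

Result:
name        | salary
------------+-------
Marketing   | NULL  
Engineering | NULL  
Sales       | NULL  
Legal       | NULL  
HR          | NULL  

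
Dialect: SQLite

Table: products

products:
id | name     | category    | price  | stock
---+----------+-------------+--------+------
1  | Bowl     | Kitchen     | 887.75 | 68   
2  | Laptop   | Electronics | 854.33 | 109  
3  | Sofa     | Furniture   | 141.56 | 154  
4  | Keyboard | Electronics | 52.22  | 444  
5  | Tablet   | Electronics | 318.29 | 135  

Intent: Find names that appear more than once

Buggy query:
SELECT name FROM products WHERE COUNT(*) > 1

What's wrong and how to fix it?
Bug: WHERE can't reference COUNT(*); aggregates are computed after WHERE

Fix: GROUP BY name, then filter groups with HAVING COUNT(*) > 1

Corrected query:
SELECT name FROM products GROUP BY name HAVING COUNT(*) > 1

Result:
(no rows)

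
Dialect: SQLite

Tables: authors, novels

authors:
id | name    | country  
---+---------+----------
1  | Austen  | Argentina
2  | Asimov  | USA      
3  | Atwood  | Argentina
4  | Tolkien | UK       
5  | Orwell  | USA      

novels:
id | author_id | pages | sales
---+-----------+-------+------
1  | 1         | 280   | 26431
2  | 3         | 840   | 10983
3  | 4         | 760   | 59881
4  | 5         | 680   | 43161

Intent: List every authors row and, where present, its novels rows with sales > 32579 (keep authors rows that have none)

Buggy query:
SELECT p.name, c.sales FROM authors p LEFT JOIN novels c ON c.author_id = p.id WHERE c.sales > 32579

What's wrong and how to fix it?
Bug: A WHERE condition on the right-hand table after LEFT JOIN drops unmatched parents

Fix: Move the right-table condition into the ON clause so unmatched parents are kept

Corrected query:
SELECT p.name, c.sales FROM authors p LEFT JOIN novels c ON c.author_id = p.id AND c.sales > 32579

Result:
name    | sales
--------+------
Austen  | NULL 
Asimov  | NULL 
Atwood  | NULL 
Tolkien | 59881
Orwell  | 43161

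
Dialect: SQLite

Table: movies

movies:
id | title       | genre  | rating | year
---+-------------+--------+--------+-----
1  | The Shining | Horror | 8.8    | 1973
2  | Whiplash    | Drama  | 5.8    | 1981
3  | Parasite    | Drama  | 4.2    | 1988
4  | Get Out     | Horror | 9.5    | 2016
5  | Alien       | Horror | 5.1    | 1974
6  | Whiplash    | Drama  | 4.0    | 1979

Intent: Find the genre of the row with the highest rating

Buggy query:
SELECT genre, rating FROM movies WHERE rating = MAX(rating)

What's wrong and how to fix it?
Bug: WHERE is evaluated per row; an aggregate over the whole table isn't defined there

Fix: Wrap MAX in a scalar subquery so WHERE compares against a single value

Corrected query:
SELECT genre, rating FROM movies WHERE rating = (SELECT MAX(rating) FROM movies)

Result:
genre  | rating
-------+-------
Horror | 9.5   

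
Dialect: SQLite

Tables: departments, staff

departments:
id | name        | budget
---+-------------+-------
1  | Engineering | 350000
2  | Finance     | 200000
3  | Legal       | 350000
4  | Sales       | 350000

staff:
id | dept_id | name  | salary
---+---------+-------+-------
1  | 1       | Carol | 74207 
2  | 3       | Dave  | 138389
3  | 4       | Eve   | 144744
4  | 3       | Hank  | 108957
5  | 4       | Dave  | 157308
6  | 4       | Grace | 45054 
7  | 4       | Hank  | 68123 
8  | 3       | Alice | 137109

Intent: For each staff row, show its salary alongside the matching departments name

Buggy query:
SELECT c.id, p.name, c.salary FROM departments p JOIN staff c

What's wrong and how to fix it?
Bug: Missing join condition: each staff row is matched to all departments rows instead of just its own

Fix: Add ON c.dept_id = p.id to the JOIN

Corrected query:
SELECT c.id, p.name, c.salary FROM departments p JOIN staff c ON c.dept_id = p.id

Result:
id | name        | salary
---+-------------+-------
1  | Engineering | 74207 
2  | Legal       | 138389
3  | Sales       | 144744
4  | Legal       | 108957
5  | Sales       | 157308
6  | Sales       | 45054 
7  | Sales       | 68123 
8  | Legal       | 137109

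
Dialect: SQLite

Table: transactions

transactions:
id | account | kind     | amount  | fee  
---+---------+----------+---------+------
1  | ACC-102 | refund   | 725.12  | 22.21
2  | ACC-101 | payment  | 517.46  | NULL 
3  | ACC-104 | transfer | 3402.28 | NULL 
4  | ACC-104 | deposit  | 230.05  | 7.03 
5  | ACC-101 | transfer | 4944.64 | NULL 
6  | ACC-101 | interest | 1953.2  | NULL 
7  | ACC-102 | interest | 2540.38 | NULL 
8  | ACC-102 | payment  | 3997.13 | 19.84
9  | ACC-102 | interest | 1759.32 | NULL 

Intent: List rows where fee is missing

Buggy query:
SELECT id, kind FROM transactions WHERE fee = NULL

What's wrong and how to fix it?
Bug: Comparing to NULL with '=' never matches; NULL = NULL is unknown, not true

Fix: Replace '= NULL' with 'IS NULL'

Corrected query:
SELECT id, kind FROM transactions WHERE fee IS NULL

Result:
id | kind    
---+---------
2  | payment 
3  | transfer
5  | transfer
6  | interest
7  | interest
9  | interest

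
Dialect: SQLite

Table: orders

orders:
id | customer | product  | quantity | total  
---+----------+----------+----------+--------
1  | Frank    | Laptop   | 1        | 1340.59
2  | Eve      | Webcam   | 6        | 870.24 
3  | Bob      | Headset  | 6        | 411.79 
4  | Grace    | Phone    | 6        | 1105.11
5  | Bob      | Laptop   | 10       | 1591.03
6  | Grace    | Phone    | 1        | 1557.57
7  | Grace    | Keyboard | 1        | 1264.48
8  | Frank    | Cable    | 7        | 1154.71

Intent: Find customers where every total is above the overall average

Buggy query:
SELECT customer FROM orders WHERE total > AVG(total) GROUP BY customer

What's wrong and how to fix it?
Bug: WHERE evaluates per row before aggregation, so AVG() is unavailable

Fix: Compute the overall average in a scalar subquery and compare each group's MIN against it in HAVING

Corrected query:
SELECT customer FROM orders GROUP BY customer HAVING MIN(total) > (SELECT AVG(total) FROM orders)

Result:
(no rows)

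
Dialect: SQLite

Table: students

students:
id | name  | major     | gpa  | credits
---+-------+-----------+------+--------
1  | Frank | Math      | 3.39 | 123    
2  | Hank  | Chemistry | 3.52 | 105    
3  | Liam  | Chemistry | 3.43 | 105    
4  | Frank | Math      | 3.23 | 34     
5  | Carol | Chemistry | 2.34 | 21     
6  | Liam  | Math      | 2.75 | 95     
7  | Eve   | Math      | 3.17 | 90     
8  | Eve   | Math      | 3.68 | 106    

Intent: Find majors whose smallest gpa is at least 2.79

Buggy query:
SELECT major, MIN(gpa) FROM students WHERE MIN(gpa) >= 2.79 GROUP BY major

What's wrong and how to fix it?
Bug: Aggregates like MIN are computed per group after WHERE runs

Fix: Use HAVING for the per-group MIN condition

Corrected query:
SELECT major, MIN(gpa) FROM students GROUP BY major HAVING MIN(gpa) >= 2.79

Result:
(no rows)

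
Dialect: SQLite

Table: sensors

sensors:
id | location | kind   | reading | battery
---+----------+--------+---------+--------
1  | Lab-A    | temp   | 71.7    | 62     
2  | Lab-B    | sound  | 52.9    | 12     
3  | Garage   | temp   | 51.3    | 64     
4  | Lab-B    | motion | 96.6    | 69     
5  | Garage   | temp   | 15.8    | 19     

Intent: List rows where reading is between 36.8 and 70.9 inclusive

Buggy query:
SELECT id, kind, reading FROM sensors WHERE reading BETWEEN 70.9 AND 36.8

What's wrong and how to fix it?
Bug: The bounds are reversed; BETWEEN a AND b requires a <= b to match anything

Fix: Write BETWEEN 36.8 AND 70.9

Corrected query:
SELECT id, kind, reading FROM sensors WHERE reading BETWEEN 36.8 AND 70.9

Result:
id | kind  | reading
---+-------+--------
2  | sound | 52.9   
3  | temp  | 51.3   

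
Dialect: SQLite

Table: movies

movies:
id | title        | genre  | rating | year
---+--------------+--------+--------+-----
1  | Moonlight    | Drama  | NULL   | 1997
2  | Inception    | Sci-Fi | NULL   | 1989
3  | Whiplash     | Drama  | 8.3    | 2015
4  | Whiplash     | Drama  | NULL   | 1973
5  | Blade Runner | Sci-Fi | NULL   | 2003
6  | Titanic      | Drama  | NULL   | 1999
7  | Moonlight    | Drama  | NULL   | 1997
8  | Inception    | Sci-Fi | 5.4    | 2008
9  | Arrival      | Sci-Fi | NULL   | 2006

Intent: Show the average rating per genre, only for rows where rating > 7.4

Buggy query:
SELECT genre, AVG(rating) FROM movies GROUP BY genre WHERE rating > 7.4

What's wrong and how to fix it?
Bug: WHERE cannot follow GROUP BY

Fix: Move the WHERE clause before GROUP BY

Corrected query:
SELECT genre, AVG(rating) FROM movies WHERE rating > 7.4 GROUP BY genre

Result:
genre | AVG(rating)
------+------------
Drama | 8.3        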